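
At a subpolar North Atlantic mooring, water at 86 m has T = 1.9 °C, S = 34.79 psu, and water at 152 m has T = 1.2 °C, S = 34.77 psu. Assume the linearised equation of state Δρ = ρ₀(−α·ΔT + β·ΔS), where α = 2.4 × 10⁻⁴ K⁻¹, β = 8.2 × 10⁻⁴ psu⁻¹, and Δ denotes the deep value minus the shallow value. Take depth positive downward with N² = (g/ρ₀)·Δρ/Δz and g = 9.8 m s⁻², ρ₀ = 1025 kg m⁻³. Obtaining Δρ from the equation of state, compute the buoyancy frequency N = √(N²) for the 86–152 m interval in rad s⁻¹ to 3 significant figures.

4.74 × 10⁻³ rad s⁻¹

ΔT = -0.7 K, ΔS = -0.02 psu (deep − shallow).
Δρ/ρ₀ = −αΔT + βΔS = 1.68 × 10⁻⁴ − 1.64 × 10⁻⁵ = 1.516 × 10⁻⁴, so Δρ ≈ 0.1554 kg m⁻³.
N² = (g/ρ₀)·Δρ/Δz = g·(Δρ/ρ₀)/Δz = 9.8 × 1.516 × 10⁻⁴ / 66 = 2.2510 × 10⁻⁵ s⁻².
N = √(2.2510 × 10⁻⁵) = 4.7445 × 10⁻³ rad s⁻¹ ≈ 4.74 × 10⁻³ rad s⁻¹.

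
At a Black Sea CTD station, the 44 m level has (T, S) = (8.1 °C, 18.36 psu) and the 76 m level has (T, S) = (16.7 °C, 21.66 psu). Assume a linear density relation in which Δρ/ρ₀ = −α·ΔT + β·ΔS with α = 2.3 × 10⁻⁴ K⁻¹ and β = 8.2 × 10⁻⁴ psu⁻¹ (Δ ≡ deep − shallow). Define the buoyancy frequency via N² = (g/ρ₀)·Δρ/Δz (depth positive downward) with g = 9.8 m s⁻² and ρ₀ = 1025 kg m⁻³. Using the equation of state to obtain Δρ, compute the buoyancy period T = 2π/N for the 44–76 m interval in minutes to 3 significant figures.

7.01 min

ΔT = +8.6 K, ΔS = +3.30 psu (deep − shallow).
Δρ/ρ₀ = −αΔT + βΔS = -1.978 × 10⁻³ + 2.706 × 10⁻³ = 7.28 × 10⁻⁴, so Δρ ≈ 0.7462 kg m⁻³.
N² = (g/ρ₀)·Δρ/Δz = g·(Δρ/ρ₀)/Δz = 9.8 × 7.28 × 10⁻⁴ / 32 = 2.2295 × 10⁻⁴ s⁻².
N = √(2.2295 × 10⁻⁴) = 0.014932 rad s⁻¹ → T = 2π/N = 420.79 s = 7.0132 min ≈ 7.01 min.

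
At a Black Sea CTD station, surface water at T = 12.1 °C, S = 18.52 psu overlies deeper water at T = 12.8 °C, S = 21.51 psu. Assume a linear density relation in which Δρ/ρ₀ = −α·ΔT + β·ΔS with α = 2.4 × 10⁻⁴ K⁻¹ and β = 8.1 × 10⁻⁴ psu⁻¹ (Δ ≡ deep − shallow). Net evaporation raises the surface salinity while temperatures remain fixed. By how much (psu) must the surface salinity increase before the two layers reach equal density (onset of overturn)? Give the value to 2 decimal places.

2.78 psu

Neutral buoyancy requires −α(T_deep − T_surf) + β(S_deep − S_surf′) = 0.
S_surf′ = S_deep − (α/β)·ΔT = 21.51 − (2.4 × 10⁻⁴/8.1 × 10⁻⁴)·(+0.7) = 21.3026 psu.
Increase required: 21.3026 − 18.52 = 2.7826 psu.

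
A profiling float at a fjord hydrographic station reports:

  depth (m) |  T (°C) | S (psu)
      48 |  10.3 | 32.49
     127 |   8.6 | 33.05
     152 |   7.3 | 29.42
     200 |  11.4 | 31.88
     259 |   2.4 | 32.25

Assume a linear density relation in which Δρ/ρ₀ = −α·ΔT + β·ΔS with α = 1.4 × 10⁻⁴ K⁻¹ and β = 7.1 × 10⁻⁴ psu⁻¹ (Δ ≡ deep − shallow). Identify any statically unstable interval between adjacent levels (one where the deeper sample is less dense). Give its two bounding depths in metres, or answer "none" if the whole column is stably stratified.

Evaluate Δρ/ρ₀ = −αΔT + βΔS across each adjacent pair:
  48–127 m: −αΔT+βΔS = −(1.4 × 10⁻⁴)(-1.7)+(7.1 × 10⁻⁴)(+0.56) = 6.4 × 10⁻⁴ → stable
  127–152 m: −αΔT+βΔS = −(1.4 × 10⁻⁴)(-1.3)+(7.1 × 10⁻⁴)(-3.63) = -2.4 × 10⁻³ → UNSTABLE
  152–200 m: −αΔT+βΔS = −(1.4 × 10⁻⁴)(+4.1)+(7.1 × 10⁻⁴)(+2.46) = 1.2 × 10⁻³ → stable
  200–259 m: −αΔT+βΔS = −(1.4 × 10⁻⁴)(-9.0)+(7.1 × 10⁻⁴)(+0.37) = 1.5 × 10⁻³ → stable
The 127–152 m interval has Δρ < 0: lighter water underlies denser water.

127–152 m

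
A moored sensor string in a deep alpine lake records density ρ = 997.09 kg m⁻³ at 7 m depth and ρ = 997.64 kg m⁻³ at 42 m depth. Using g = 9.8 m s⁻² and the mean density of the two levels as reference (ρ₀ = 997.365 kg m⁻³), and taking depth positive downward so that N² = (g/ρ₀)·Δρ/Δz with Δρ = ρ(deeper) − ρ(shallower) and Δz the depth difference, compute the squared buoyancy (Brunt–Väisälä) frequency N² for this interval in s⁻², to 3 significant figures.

Δρ = 997.64 − 997.09 = 0.55 kg m⁻³ over Δz = 42 − 7 = 35 m.
N² = (9.8/997.365) × (0.55/35) = 1.5441 × 10⁻⁴ s⁻² ≈ 1.54 × 10⁻⁴ s⁻².
A positive N² confirms static stability across the interval.

1.54 × 10⁻⁴ s⁻²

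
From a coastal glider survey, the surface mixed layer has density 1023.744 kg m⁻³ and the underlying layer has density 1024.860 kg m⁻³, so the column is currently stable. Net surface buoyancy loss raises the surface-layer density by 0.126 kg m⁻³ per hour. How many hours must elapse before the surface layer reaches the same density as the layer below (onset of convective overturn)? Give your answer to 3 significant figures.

Density deficit of the surface layer: 1024.860 − 1023.744 = 1.116 kg m⁻³.
Required change = 1.116 / 0.126 = 8.86 hours.

8.86 hours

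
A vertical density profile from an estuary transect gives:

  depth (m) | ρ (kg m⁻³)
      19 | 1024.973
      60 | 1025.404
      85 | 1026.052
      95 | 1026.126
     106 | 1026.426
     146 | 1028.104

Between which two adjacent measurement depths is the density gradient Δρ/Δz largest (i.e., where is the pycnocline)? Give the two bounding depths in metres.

Compute the density gradient over each adjacent pair:
  19–60 m: Δρ/Δz = 0.431/41 = 0.011 kg m⁻⁴
  60–85 m: Δρ/Δz = 0.648/25 = 0.026 kg m⁻⁴
  85–95 m: Δρ/Δz = 0.074/10 = 7.4 × 10⁻³ kg m⁻⁴
  95–106 m: Δρ/Δz = 0.300/11 = 0.027 kg m⁻⁴
  106–146 m: Δρ/Δz = 1.678/40 = 0.042 kg m⁻⁴
The largest gradient is in the 106–146 m interval — the pycnocline.

106–146 m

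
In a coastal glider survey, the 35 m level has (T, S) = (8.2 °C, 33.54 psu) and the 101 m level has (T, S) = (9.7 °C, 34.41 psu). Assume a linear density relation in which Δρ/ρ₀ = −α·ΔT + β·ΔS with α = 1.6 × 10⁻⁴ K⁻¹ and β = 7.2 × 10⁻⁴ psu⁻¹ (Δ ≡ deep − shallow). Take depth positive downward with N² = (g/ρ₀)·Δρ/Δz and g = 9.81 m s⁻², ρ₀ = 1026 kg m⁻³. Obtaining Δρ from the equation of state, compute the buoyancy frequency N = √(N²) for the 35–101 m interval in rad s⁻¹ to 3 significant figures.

ΔT = +1.5 K, ΔS = +0.87 psu (deep − shallow).
Δρ/ρ₀ = −αΔT + βΔS = -2.40 × 10⁻⁴ + 6.264 × 10⁻⁴ = 3.864 × 10⁻⁴, so Δρ ≈ 0.3964 kg m⁻³.
N² = (g/ρ₀)·Δρ/Δz = g·(Δρ/ρ₀)/Δz = 9.81 × 3.864 × 10⁻⁴ / 66 = 5.7433 × 10⁻⁵ s⁻².
N = √(5.7433 × 10⁻⁵) = 7.5785 × 10⁻³ rad s⁻¹ ≈ 7.58 × 10⁻³ rad s⁻¹.

7.58 × 10⁻³ rad s⁻¹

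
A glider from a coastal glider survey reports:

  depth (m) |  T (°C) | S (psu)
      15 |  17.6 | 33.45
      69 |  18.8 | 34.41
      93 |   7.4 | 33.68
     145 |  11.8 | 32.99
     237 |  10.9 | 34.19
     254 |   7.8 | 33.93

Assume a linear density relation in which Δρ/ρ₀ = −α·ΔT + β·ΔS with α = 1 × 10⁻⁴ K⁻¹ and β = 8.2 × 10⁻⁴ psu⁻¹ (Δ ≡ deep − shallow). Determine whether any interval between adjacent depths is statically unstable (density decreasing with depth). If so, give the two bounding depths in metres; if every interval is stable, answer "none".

Evaluate Δρ/ρ₀ = −αΔT + βΔS across each adjacent pair:
  15–69 m: −αΔT+βΔS = −(1 × 10⁻⁴)(+1.2)+(8.2 × 10⁻⁴)(+0.96) = 6.7 × 10⁻⁴ → stable
  69–93 m: −αΔT+βΔS = −(1 × 10⁻⁴)(-11.4)+(8.2 × 10⁻⁴)(-0.73) = 5.4 × 10⁻⁴ → stable
  93–145 m: −αΔT+βΔS = −(1 × 10⁻⁴)(+4.4)+(8.2 × 10⁻⁴)(-0.69) = -1.0 × 10⁻³ → UNSTABLE
  145–237 m: −αΔT+βΔS = −(1 × 10⁻⁴)(-0.9)+(8.2 × 10⁻⁴)(+1.20) = 1.1 × 10⁻³ → stable
  237–254 m: −αΔT+βΔS = −(1 × 10⁻⁴)(-3.1)+(8.2 × 10⁻⁴)(-0.26) = 9.7 × 10⁻⁵ → stable
The 93–145 m interval has Δρ < 0: lighter water underlies denser water.

93–145 m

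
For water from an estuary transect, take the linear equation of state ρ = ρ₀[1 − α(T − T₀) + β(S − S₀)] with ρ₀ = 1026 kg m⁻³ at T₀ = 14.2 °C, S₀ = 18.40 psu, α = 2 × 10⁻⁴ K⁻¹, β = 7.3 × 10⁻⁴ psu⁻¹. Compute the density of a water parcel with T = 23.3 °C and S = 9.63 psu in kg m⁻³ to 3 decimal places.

T − T₀ = +9.1 K, S − S₀ = -8.77 psu.
Bracket = 1 − α·(+9.1) + β·(-8.77) = 1 + (-8.2221 × 10⁻³) = 0.9917779.
ρ = 1026 × 0.9917779 = 1017.564 kg m⁻³.

1017.564 kg m⁻³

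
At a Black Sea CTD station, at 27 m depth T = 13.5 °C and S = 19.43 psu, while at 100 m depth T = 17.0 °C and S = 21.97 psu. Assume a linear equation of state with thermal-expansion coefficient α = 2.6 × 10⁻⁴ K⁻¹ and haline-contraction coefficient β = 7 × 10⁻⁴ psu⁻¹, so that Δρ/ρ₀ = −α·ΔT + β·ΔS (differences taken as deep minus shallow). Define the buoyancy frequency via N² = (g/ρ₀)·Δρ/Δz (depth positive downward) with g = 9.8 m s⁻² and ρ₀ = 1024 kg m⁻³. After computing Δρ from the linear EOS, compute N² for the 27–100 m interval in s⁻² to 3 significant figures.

1.17 × 10⁻⁴ s⁻²

ΔT = +3.5 K, ΔS = +2.54 psu (deep − shallow).
Δρ/ρ₀ = −αΔT + βΔS = -9.10 × 10⁻⁴ + 1.778 × 10⁻³ = 8.68 × 10⁻⁴, so Δρ ≈ 0.8888 kg m⁻³.
N² = (g/ρ₀)·Δρ/Δz = g·(Δρ/ρ₀)/Δz = 9.8 × 8.68 × 10⁻⁴ / 73 = 1.1653 × 10⁻⁴ s⁻² ≈ 1.17 × 10⁻⁴ s⁻².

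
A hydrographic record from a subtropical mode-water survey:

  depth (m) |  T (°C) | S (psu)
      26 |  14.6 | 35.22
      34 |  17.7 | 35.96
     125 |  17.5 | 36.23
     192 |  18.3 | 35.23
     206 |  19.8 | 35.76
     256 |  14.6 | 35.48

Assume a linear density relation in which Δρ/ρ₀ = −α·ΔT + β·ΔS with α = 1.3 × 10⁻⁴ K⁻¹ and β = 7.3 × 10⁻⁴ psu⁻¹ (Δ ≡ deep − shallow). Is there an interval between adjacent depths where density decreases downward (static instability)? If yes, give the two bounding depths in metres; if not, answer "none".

Evaluate Δρ/ρ₀ = −αΔT + βΔS across each adjacent pair:
  26–34 m: −αΔT+βΔS = −(1.3 × 10⁻⁴)(+3.1)+(7.3 × 10⁻⁴)(+0.74) = 1.4 × 10⁻⁴ → stable
  34–125 m: −αΔT+βΔS = −(1.3 × 10⁻⁴)(-0.2)+(7.3 × 10⁻⁴)(+0.27) = 2.2 × 10⁻⁴ → stable
  125–192 m: −αΔT+βΔS = −(1.3 × 10⁻⁴)(+0.8)+(7.3 × 10⁻⁴)(-1.00) = -8.3 × 10⁻⁴ → UNSTABLE
  192–206 m: −αΔT+βΔS = −(1.3 × 10⁻⁴)(+1.5)+(7.3 × 10⁻⁴)(+0.53) = 1.9 × 10⁻⁴ → stable
  206–256 m: −αΔT+βΔS = −(1.3 × 10⁻⁴)(-5.2)+(7.3 × 10⁻⁴)(-0.28) = 4.7 × 10⁻⁴ → stable
The 125–192 m interval has Δρ < 0: lighter water underlies denser water.

125–192 m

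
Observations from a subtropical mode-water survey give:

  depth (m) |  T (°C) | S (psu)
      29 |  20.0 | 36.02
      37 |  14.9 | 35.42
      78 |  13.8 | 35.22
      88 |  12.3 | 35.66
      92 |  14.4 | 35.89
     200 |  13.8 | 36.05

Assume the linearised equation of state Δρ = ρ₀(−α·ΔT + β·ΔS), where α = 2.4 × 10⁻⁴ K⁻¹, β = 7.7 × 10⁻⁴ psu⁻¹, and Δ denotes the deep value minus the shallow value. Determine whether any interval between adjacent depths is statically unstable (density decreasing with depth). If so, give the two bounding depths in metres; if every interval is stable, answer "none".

88–92 m

Evaluate Δρ/ρ₀ = −αΔT + βΔS across each adjacent pair:
  29–37 m: −αΔT+βΔS = −(2.4 × 10⁻⁴)(-5.1)+(7.7 × 10⁻⁴)(-0.60) = 7.6 × 10⁻⁴ → stable
  37–78 m: −αΔT+βΔS = −(2.4 × 10⁻⁴)(-1.1)+(7.7 × 10⁻⁴)(-0.20) = 1.1 × 10⁻⁴ → stable
  78–88 m: −αΔT+βΔS = −(2.4 × 10⁻⁴)(-1.5)+(7.7 × 10⁻⁴)(+0.44) = 7.0 × 10⁻⁴ → stable
  88–92 m: −αΔT+βΔS = −(2.4 × 10⁻⁴)(+2.1)+(7.7 × 10⁻⁴)(+0.23) = -3.3 × 10⁻⁴ → UNSTABLE
  92–200 m: −αΔT+βΔS = −(2.4 × 10⁻⁴)(-0.6)+(7.7 × 10⁻⁴)(+0.16) = 2.7 × 10⁻⁴ → stable
The 88–92 m interval has Δρ < 0: lighter water underlies denser water.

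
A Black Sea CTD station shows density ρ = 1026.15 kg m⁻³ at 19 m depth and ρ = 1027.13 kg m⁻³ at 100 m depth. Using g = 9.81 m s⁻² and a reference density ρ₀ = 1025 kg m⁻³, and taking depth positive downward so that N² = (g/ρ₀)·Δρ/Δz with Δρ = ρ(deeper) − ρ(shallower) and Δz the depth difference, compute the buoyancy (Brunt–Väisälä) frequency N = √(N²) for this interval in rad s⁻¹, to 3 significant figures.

0.0108 rad s⁻¹

Δρ = 1027.13 − 1026.15 = 0.98 kg m⁻³ over Δz = 100 − 19 = 81 m.
N² = (9.81/1025) × (0.98/81) = 1.1579 × 10⁻⁴ s⁻².
N = √(1.1579 × 10⁻⁴) = 0.010761 rad s⁻¹ ≈ 0.0108 rad s⁻¹.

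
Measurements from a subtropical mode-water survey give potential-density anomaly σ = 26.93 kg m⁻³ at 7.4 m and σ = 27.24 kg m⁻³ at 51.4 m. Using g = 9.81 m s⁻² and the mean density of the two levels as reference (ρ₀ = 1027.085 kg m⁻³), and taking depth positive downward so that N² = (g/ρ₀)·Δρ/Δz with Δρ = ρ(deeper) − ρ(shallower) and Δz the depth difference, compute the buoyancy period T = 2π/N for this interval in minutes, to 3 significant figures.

12.8 min

Δρ = 1027.24 − 1026.93 = 0.31 kg m⁻³ over Δz = 51.4 − 7.4 = 44 m.
N² = (9.81/1027.085) × (0.31/44) = 6.7293 × 10⁻⁵ s⁻².
N = √(6.7293 × 10⁻⁵) = 8.2032 × 10⁻³ rad s⁻¹, so T = 2π/N = 765.94 s = 12.766 min ≈ 12.8 min.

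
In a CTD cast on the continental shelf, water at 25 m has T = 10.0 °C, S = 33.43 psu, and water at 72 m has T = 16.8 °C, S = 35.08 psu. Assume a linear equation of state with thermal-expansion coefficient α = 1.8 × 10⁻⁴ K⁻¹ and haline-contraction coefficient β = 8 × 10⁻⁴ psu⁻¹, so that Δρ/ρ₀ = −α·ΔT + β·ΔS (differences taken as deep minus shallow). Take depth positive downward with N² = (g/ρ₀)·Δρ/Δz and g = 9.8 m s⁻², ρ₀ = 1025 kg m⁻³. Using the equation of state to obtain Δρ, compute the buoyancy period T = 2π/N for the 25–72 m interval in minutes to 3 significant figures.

23.4 min

ΔT = +6.8 K, ΔS = +1.65 psu (deep − shallow).
Δρ/ρ₀ = −αΔT + βΔS = -1.224 × 10⁻³ + 1.32 × 10⁻³ = 9.60 × 10⁻⁵, so Δρ ≈ 0.09840 kg m⁻³.
N² = (g/ρ₀)·Δρ/Δz = g·(Δρ/ρ₀)/Δz = 9.8 × 9.60 × 10⁻⁵ / 47 = 2.0017 × 10⁻⁵ s⁻².
N = √(2.0017 × 10⁻⁵) = 4.4740 × 10⁻³ rad s⁻¹ → T = 2π/N = 1.4044 × 10³ s = 23.407 min ≈ 23.4 min.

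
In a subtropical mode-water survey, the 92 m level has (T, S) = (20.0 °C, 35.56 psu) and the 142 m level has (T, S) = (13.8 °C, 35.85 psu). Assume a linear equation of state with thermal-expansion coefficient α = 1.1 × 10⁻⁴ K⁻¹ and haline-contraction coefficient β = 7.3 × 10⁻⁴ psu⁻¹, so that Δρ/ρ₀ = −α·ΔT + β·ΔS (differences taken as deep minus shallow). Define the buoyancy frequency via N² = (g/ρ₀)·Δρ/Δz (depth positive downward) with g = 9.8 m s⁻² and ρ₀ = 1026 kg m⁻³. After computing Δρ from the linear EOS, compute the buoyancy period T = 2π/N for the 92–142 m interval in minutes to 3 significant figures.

ΔT = -6.2 K, ΔS = +0.29 psu (deep − shallow).
Δρ/ρ₀ = −αΔT + βΔS = 6.82 × 10⁻⁴ + 2.117 × 10⁻⁴ = 8.937 × 10⁻⁴, so Δρ ≈ 0.9169 kg m⁻³.
N² = (g/ρ₀)·Δρ/Δz = g·(Δρ/ρ₀)/Δz = 9.8 × 8.937 × 10⁻⁴ / 50 = 1.7517 × 10⁻⁴ s⁻².
N = √(1.7517 × 10⁻⁴) = 0.013235 rad s⁻¹ → T = 2π/N = 474.74 s = 7.9123 min ≈ 7.91 min.

7.91 min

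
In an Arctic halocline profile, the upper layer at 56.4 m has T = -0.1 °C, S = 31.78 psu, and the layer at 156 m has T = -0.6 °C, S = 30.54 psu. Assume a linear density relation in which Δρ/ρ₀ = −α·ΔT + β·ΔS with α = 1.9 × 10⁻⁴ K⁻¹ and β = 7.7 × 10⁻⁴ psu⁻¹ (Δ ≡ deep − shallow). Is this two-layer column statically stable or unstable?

unstable

ΔT = -0.6 − -0.1 = -0.5 K and ΔS = 30.54 − 31.78 = -1.24 psu (deep − shallow).
−αΔT = 9.50 × 10⁻⁵; βΔS = -9.548 × 10⁻⁴; sum Δρ/ρ₀ = -8.598 × 10⁻⁴.
Δρ/ρ₀ < 0, so Δρ < 0: deeper water is lighter → statically unstable; the column would overturn.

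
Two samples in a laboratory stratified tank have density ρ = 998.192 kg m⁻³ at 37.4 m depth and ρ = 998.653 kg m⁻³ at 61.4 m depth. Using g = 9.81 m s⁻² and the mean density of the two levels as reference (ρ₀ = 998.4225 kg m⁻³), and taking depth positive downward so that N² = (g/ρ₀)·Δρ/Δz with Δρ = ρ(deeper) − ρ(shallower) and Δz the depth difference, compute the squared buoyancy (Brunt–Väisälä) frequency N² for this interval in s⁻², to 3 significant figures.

Δρ = 998.653 − 998.192 = 0.461 kg m⁻³ over Δz = 61.4 − 37.4 = 24 m.
N² = (9.81/998.4225) × (0.461/24) = 1.8873 × 10⁻⁴ s⁻² ≈ 1.89 × 10⁻⁴ s⁻².

1.89 × 10⁻⁴ s⁻²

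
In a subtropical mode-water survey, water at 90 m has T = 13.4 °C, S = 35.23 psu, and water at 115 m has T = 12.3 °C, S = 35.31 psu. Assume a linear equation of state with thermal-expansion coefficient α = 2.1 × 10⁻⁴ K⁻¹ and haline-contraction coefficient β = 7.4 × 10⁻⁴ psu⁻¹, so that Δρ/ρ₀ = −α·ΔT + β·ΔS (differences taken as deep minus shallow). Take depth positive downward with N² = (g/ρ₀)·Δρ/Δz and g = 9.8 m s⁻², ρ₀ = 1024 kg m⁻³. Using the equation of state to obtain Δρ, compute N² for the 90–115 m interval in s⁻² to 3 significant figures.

ΔT = -1.1 K, ΔS = +0.08 psu (deep − shallow).
Δρ/ρ₀ = −αΔT + βΔS = 2.31 × 10⁻⁴ + 5.92 × 10⁻⁵ = 2.902 × 10⁻⁴, so Δρ ≈ 0.2972 kg m⁻³.
N² = (g/ρ₀)·Δρ/Δz = g·(Δρ/ρ₀)/Δz = 9.8 × 2.902 × 10⁻⁴ / 25 = 1.1376 × 10⁻⁴ s⁻² ≈ 1.14 × 10⁻⁴ s⁻².

1.14 × 10⁻⁴ s⁻²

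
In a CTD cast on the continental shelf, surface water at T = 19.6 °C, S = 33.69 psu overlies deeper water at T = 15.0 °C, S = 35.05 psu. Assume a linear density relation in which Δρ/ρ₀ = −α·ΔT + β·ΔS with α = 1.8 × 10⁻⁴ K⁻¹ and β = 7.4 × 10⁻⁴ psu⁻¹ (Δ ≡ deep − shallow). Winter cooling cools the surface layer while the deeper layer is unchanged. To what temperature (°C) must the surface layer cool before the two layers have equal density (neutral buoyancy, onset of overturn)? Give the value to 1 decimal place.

9.4 °C

Neutral buoyancy requires Δρ = 0, i.e. −α(T_deep − T_surf′) + β(S_deep − S_surf) = 0.
T_surf′ = T_deep − (β/α)·ΔS = 15.0 − (7.4 × 10⁻⁴/1.8 × 10⁻⁴)·(+1.36) = 9.409 °C.
Cooling required: 19.6 − (9.409) = 10.191 °C.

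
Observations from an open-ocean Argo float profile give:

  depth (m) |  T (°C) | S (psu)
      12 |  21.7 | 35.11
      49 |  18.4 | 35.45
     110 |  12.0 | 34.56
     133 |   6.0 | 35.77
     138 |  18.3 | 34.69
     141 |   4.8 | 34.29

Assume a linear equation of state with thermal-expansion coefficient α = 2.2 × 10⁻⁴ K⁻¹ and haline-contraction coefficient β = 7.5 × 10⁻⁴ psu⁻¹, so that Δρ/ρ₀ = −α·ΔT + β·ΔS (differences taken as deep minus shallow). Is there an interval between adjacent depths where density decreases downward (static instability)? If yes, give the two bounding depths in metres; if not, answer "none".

Evaluate Δρ/ρ₀ = −αΔT + βΔS across each adjacent pair:
  12–49 m: −αΔT+βΔS = −(2.2 × 10⁻⁴)(-3.3)+(7.5 × 10⁻⁴)(+0.34) = 9.8 × 10⁻⁴ → stable
  49–110 m: −αΔT+βΔS = −(2.2 × 10⁻⁴)(-6.4)+(7.5 × 10⁻⁴)(-0.89) = 7.4 × 10⁻⁴ → stable
  110–133 m: −αΔT+βΔS = −(2.2 × 10⁻⁴)(-6.0)+(7.5 × 10⁻⁴)(+1.21) = 2.2 × 10⁻³ → stable
  133–138 m: −αΔT+βΔS = −(2.2 × 10⁻⁴)(+12.3)+(7.5 × 10⁻⁴)(-1.08) = -3.5 × 10⁻³ → UNSTABLE
  138–141 m: −αΔT+βΔS = −(2.2 × 10⁻⁴)(-13.5)+(7.5 × 10⁻⁴)(-0.40) = 2.7 × 10⁻³ → stable
The 133–138 m interval has Δρ < 0: lighter water underlies denser water.

133–138 m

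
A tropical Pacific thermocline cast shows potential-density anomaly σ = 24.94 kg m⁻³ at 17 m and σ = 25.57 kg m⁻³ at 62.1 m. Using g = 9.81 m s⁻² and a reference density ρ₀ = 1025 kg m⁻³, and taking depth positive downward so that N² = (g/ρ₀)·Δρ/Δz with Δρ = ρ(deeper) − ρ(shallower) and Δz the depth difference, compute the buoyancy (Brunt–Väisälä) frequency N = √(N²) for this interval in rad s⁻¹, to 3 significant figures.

Δρ = 1025.57 − 1024.94 = 0.63 kg m⁻³ over Δz = 62.1 − 17 = 45.1 m.
N² = (9.81/1025) × (0.63/45.1) = 1.3369 × 10⁻⁴ s⁻².
N = √(1.3369 × 10⁻⁴) = 0.011562 rad s⁻¹ ≈ 0.0116 rad s⁻¹.

0.0116 rad s⁻¹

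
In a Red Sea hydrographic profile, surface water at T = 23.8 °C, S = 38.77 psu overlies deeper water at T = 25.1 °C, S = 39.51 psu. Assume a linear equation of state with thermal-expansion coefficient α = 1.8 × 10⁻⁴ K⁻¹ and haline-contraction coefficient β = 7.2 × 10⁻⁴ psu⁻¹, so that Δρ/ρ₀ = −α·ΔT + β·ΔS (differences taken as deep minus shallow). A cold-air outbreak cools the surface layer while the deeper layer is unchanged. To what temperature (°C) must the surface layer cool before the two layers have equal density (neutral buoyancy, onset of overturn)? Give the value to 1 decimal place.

22.1 °C

Neutral buoyancy requires Δρ = 0, i.e. −α(T_deep − T_surf′) + β(S_deep − S_surf) = 0.
T_surf′ = T_deep − (β/α)·ΔS = 25.1 − (7.2 × 10⁻⁴/1.8 × 10⁻⁴)·(+0.74) = 22.140 °C.
Cooling required: 23.8 − (22.140) = 1.660 °C.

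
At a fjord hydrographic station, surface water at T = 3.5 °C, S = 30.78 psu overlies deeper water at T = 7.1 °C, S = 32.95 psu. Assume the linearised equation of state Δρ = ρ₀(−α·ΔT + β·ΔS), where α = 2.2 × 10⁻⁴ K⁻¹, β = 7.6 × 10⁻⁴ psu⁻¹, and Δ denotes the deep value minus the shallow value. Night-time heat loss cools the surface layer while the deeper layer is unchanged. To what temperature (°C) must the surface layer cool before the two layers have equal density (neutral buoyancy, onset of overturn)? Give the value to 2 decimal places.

-0.40 °C

Neutral buoyancy requires Δρ = 0, i.e. −α(T_deep − T_surf′) + β(S_deep − S_surf) = 0.
T_surf′ = T_deep − (β/α)·ΔS = 7.1 − (7.6 × 10⁻⁴/2.2 × 10⁻⁴)·(+2.17) = -0.3964 °C.
Cooling required: 3.5 − (-0.3964) = 3.8964 °C.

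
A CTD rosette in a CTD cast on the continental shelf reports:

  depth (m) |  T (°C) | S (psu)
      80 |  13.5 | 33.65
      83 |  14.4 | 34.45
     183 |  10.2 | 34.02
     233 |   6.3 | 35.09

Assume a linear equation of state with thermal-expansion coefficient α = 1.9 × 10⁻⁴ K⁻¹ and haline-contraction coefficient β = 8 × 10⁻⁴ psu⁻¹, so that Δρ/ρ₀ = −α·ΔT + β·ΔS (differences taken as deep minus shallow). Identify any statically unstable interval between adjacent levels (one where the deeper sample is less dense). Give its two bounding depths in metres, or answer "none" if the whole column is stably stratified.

Evaluate Δρ/ρ₀ = −αΔT + βΔS across each adjacent pair:
  80–83 m: −αΔT+βΔS = −(1.9 × 10⁻⁴)(+0.9)+(8 × 10⁻⁴)(+0.80) = 4.7 × 10⁻⁴ → stable
  83–183 m: −αΔT+βΔS = −(1.9 × 10⁻⁴)(-4.2)+(8 × 10⁻⁴)(-0.43) = 4.5 × 10⁻⁴ → stable
  183–233 m: −αΔT+βΔS = −(1.9 × 10⁻⁴)(-3.9)+(8 × 10⁻⁴)(+1.07) = 1.6 × 10⁻³ → stable
Every interval has Δρ > 0: the column is stably stratified throughout.

none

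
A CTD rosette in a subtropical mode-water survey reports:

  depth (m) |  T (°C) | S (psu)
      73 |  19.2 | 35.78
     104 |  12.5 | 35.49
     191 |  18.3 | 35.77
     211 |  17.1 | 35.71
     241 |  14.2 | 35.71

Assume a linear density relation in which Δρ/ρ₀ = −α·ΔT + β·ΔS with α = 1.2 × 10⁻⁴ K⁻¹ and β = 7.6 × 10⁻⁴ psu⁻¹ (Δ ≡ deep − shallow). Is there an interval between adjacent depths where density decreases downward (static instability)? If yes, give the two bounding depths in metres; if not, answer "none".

104–191 m

Evaluate Δρ/ρ₀ = −αΔT + βΔS across each adjacent pair:
  73–104 m: −αΔT+βΔS = −(1.2 × 10⁻⁴)(-6.7)+(7.6 × 10⁻⁴)(-0.29) = 5.8 × 10⁻⁴ → stable
  104–191 m: −αΔT+βΔS = −(1.2 × 10⁻⁴)(+5.8)+(7.6 × 10⁻⁴)(+0.28) = -4.8 × 10⁻⁴ → UNSTABLE
  191–211 m: −αΔT+βΔS = −(1.2 × 10⁻⁴)(-1.2)+(7.6 × 10⁻⁴)(-0.06) = 9.8 × 10⁻⁵ → stable
  211–241 m: −αΔT+βΔS = −(1.2 × 10⁻⁴)(-2.9)+(7.6 × 10⁻⁴)(+0.00) = 3.5 × 10⁻⁴ → stable
The 104–191 m interval has Δρ < 0: lighter water underlies denser water.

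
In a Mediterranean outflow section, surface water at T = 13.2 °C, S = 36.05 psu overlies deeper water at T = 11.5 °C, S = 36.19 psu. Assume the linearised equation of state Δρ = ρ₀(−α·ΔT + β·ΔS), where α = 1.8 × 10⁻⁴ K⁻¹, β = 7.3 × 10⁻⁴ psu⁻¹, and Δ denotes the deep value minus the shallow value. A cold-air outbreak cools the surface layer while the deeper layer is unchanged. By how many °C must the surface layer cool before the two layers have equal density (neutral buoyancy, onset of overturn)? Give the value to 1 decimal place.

Neutral buoyancy requires Δρ = 0, i.e. −α(T_deep − T_surf′) + β(S_deep − S_surf) = 0.
T_surf′ = T_deep − (β/α)·ΔS = 11.5 − (7.3 × 10⁻⁴/1.8 × 10⁻⁴)·(+0.14) = 10.932 °C.
Cooling required: 13.2 − (10.932) = 2.268 °C.

2.3 °C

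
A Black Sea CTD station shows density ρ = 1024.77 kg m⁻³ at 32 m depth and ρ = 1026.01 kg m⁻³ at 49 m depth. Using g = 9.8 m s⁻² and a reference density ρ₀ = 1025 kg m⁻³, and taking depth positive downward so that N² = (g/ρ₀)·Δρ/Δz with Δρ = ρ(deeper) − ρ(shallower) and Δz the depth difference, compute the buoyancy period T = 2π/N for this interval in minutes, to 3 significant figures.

3.97 min

Δρ = 1026.01 − 1024.77 = 1.24 kg m⁻³ over Δz = 49 − 32 = 17 m.
N² = (9.8/1025) × (1.24/17) = 6.9739 × 10⁻⁴ s⁻².
N = √(6.9739 × 10⁻⁴) = 0.026408 rad s⁻¹, so T = 2π/N = 237.93 s = 3.9655 min ≈ 3.97 min.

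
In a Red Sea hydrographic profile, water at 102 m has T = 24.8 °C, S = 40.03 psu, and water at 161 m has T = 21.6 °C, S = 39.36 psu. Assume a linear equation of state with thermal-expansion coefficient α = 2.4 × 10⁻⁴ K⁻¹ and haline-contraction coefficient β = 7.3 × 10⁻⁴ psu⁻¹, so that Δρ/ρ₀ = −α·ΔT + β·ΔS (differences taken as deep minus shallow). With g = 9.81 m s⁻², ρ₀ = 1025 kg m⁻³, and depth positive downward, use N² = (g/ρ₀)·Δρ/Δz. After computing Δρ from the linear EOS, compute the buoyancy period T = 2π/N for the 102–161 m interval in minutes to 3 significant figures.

ΔT = -3.2 K, ΔS = -0.67 psu (deep − shallow).
Δρ/ρ₀ = −αΔT + βΔS = 7.68 × 10⁻⁴ − 4.891 × 10⁻⁴ = 2.789 × 10⁻⁴, so Δρ ≈ 0.2859 kg m⁻³.
N² = (g/ρ₀)·Δρ/Δz = g·(Δρ/ρ₀)/Δz = 9.81 × 2.789 × 10⁻⁴ / 59 = 4.6373 × 10⁻⁵ s⁻².
N = √(4.6373 × 10⁻⁵) = 6.8098 × 10⁻³ rad s⁻¹ → T = 2π/N = 922.67 s = 15.378 min ≈ 15.4 min.

15.4 min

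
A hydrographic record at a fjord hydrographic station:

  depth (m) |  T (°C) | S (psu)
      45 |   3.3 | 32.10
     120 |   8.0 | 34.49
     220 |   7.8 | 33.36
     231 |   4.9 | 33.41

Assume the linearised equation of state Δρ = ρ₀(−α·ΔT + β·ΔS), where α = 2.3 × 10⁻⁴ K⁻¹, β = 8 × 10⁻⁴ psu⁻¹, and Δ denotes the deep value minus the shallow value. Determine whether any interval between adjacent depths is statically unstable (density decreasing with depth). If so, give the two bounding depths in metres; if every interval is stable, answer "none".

120–220 m

Evaluate Δρ/ρ₀ = −αΔT + βΔS across each adjacent pair:
  45–120 m: −αΔT+βΔS = −(2.3 × 10⁻⁴)(+4.7)+(8 × 10⁻⁴)(+2.39) = 8.3 × 10⁻⁴ → stable
  120–220 m: −αΔT+βΔS = −(2.3 × 10⁻⁴)(-0.2)+(8 × 10⁻⁴)(-1.13) = -8.6 × 10⁻⁴ → UNSTABLE
  220–231 m: −αΔT+βΔS = −(2.3 × 10⁻⁴)(-2.9)+(8 × 10⁻⁴)(+0.05) = 7.1 × 10⁻⁴ → stable
The 120–220 m interval has Δρ < 0: lighter water underlies denser water.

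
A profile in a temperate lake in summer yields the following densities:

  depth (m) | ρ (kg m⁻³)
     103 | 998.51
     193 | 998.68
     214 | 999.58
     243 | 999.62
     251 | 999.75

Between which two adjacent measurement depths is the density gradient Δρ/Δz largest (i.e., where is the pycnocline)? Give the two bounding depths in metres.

Compute the density gradient over each adjacent pair:
  103–193 m: Δρ/Δz = 0.17/90 = 1.9 × 10⁻³ kg m⁻⁴
  193–214 m: Δρ/Δz = 0.90/21 = 0.043 kg m⁻⁴
  214–243 m: Δρ/Δz = 0.04/29 = 1.4 × 10⁻³ kg m⁻⁴
  243–251 m: Δρ/Δz = 0.13/8 = 0.016 kg m⁻⁴
The largest gradient is in the 193–214 m interval — the pycnocline.

193–214 m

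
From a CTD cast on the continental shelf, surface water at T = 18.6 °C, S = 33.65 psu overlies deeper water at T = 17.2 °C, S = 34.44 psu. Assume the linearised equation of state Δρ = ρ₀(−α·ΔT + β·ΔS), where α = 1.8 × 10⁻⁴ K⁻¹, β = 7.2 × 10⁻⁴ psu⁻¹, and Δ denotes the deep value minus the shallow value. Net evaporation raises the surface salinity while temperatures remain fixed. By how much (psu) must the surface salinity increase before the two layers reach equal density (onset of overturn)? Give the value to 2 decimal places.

1.14 psu

Neutral buoyancy requires −α(T_deep − T_surf) + β(S_deep − S_surf′) = 0.
S_surf′ = S_deep − (α/β)·ΔT = 34.44 − (1.8 × 10⁻⁴/7.2 × 10⁻⁴)·(-1.4) = 34.7900 psu.
Increase required: 34.7900 − 33.65 = 1.1400 psu.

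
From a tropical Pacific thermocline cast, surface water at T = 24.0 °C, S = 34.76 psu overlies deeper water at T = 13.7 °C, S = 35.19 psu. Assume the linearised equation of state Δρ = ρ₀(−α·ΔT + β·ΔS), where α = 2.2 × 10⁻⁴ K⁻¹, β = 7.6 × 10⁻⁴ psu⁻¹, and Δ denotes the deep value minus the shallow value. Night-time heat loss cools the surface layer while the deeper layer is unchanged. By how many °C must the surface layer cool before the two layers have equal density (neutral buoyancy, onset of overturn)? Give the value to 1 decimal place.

Neutral buoyancy requires Δρ = 0, i.e. −α(T_deep − T_surf′) + β(S_deep − S_surf) = 0.
T_surf′ = T_deep − (β/α)·ΔS = 13.7 − (7.6 × 10⁻⁴/2.2 × 10⁻⁴)·(+0.43) = 12.215 °C.
Cooling required: 24.0 − (12.215) = 11.785 °C.

11.8 °C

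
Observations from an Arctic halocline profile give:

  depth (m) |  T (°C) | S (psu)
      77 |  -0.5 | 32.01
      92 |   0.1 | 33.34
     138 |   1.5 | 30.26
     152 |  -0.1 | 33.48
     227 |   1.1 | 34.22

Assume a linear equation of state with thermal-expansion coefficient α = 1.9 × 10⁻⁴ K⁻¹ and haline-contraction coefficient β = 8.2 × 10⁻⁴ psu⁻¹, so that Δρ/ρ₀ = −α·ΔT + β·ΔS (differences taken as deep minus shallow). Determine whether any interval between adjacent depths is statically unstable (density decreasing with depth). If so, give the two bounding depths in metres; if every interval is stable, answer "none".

Evaluate Δρ/ρ₀ = −αΔT + βΔS across each adjacent pair:
  77–92 m: −αΔT+βΔS = −(1.9 × 10⁻⁴)(+0.6)+(8.2 × 10⁻⁴)(+1.33) = 9.8 × 10⁻⁴ → stable
  92–138 m: −αΔT+βΔS = −(1.9 × 10⁻⁴)(+1.4)+(8.2 × 10⁻⁴)(-3.08) = -2.8 × 10⁻³ → UNSTABLE
  138–152 m: −αΔT+βΔS = −(1.9 × 10⁻⁴)(-1.6)+(8.2 × 10⁻⁴)(+3.22) = 2.9 × 10⁻³ → stable
  152–227 m: −αΔT+βΔS = −(1.9 × 10⁻⁴)(+1.2)+(8.2 × 10⁻⁴)(+0.74) = 3.8 × 10⁻⁴ → stable
The 92–138 m interval has Δρ < 0: lighter water underlies denser water.

92–138 m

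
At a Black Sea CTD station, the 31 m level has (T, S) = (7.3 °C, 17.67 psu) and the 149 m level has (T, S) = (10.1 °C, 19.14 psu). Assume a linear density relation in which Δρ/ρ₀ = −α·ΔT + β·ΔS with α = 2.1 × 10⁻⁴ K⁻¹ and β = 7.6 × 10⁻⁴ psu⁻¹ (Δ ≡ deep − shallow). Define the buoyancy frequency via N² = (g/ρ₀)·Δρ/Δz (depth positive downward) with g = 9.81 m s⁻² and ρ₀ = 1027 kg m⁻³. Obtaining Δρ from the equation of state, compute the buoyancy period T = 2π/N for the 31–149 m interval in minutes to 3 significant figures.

ΔT = +2.8 K, ΔS = +1.47 psu (deep − shallow).
Δρ/ρ₀ = −αΔT + βΔS = -5.88 × 10⁻⁴ + 1.1172 × 10⁻³ = 5.292 × 10⁻⁴, so Δρ ≈ 0.5435 kg m⁻³.
N² = (g/ρ₀)·Δρ/Δz = g·(Δρ/ρ₀)/Δz = 9.81 × 5.292 × 10⁻⁴ / 118 = 4.3995 × 10⁻⁵ s⁻².
N = √(4.3995 × 10⁻⁵) = 6.6329 × 10⁻³ rad s⁻¹ → T = 2π/N = 947.28 s = 15.788 min ≈ 15.8 min.

15.8 min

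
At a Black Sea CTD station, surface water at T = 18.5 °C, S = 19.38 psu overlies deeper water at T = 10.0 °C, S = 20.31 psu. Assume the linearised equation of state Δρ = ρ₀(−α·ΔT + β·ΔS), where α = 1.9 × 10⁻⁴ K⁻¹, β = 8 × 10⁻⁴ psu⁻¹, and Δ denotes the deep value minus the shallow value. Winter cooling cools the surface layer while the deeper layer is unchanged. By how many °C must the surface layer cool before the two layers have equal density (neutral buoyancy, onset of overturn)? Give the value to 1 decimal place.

Neutral buoyancy requires Δρ = 0, i.e. −α(T_deep − T_surf′) + β(S_deep − S_surf) = 0.
T_surf′ = T_deep − (β/α)·ΔS = 10.0 − (8 × 10⁻⁴/1.9 × 10⁻⁴)·(+0.93) = 6.084 °C.
Cooling required: 18.5 − (6.084) = 12.416 °C.

12.4 °C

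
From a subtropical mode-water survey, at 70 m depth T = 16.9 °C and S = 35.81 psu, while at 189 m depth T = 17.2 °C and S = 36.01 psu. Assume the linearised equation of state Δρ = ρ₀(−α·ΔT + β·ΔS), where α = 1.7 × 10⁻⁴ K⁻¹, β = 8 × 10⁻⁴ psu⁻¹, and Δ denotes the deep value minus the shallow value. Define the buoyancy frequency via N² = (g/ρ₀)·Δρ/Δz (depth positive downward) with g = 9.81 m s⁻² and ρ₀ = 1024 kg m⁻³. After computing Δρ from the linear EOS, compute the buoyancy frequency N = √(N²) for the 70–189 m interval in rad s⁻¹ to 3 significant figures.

ΔT = +0.3 K, ΔS = +0.20 psu (deep − shallow).
Δρ/ρ₀ = −αΔT + βΔS = -5.10 × 10⁻⁵ + 1.60 × 10⁻⁴ = 1.09 × 10⁻⁴, so Δρ ≈ 0.1116 kg m⁻³.
N² = (g/ρ₀)·Δρ/Δz = g·(Δρ/ρ₀)/Δz = 9.81 × 1.09 × 10⁻⁴ / 119 = 8.9856 × 10⁻⁶ s⁻².
N = √(8.9856 × 10⁻⁶) = 2.9976 × 10⁻³ rad s⁻¹ ≈ 3.00 × 10⁻³ rad s⁻¹.

3.00 × 10⁻³ rad s⁻¹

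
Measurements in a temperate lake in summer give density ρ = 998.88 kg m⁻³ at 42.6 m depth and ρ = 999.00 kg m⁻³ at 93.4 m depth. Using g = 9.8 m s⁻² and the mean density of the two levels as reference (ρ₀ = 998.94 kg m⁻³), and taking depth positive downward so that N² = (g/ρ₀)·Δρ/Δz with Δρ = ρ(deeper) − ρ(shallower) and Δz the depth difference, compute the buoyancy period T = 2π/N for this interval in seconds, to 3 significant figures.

Δρ = 999.00 − 998.88 = 0.12 kg m⁻³ over Δz = 93.4 − 42.6 = 50.8 m.
N² = (9.8/998.94) × (0.12/50.8) = 2.3174 × 10⁻⁵ s⁻².
N = √(2.3174 × 10⁻⁵) = 4.8139 × 10⁻³ rad s⁻¹, so T = 2π/N = 1.3052 × 10³ s ≈ 1.31 × 10³ s.

1.31 × 10³ s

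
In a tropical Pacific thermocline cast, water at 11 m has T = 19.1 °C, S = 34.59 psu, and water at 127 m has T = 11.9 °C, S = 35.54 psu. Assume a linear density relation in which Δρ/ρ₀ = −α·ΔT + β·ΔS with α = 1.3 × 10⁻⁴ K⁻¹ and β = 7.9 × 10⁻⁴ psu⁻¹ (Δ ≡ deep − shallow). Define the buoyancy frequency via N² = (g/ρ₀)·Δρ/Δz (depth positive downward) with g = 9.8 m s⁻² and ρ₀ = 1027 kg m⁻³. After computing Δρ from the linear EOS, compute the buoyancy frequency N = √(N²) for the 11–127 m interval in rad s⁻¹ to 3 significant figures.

ΔT = -7.2 K, ΔS = +0.95 psu (deep − shallow).
Δρ/ρ₀ = −αΔT + βΔS = 9.36 × 10⁻⁴ + 7.505 × 10⁻⁴ = 1.6865 × 10⁻³, so Δρ ≈ 1.732 kg m⁻³.
N² = (g/ρ₀)·Δρ/Δz = g·(Δρ/ρ₀)/Δz = 9.8 × 1.6865 × 10⁻³ / 116 = 1.4248 × 10⁻⁴ s⁻².
N = √(1.4248 × 10⁻⁴) = 0.011936 rad s⁻¹ ≈ 0.0119 rad s⁻¹.

0.0119 rad s⁻¹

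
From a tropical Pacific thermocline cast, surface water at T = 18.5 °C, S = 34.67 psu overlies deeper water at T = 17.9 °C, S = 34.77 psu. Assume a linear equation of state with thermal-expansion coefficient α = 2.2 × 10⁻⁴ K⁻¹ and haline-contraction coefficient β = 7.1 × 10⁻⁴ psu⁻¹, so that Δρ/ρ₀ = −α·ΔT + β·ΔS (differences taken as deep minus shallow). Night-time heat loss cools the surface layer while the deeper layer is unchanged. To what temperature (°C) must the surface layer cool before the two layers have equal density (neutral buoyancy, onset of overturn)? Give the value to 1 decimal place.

Neutral buoyancy requires Δρ = 0, i.e. −α(T_deep − T_surf′) + β(S_deep − S_surf) = 0.
T_surf′ = T_deep − (β/α)·ΔS = 17.9 − (7.1 × 10⁻⁴/2.2 × 10⁻⁴)·(+0.10) = 17.577 °C.
Cooling required: 18.5 − (17.577) = 0.923 °C.

17.6 °C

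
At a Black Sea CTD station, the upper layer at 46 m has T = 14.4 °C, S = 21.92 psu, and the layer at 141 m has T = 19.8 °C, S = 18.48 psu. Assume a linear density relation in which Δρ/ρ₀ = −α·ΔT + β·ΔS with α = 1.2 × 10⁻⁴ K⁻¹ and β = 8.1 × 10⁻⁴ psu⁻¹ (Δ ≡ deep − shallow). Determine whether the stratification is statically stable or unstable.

ΔT = 19.8 − 14.4 = +5.4 K and ΔS = 18.48 − 21.92 = -3.44 psu (deep − shallow).
−αΔT = -6.48 × 10⁻⁴; βΔS = -2.7864 × 10⁻³; sum Δρ/ρ₀ = -3.4344 × 10⁻³.
Δρ/ρ₀ < 0, so Δρ < 0: deeper water is lighter → statically unstable; the column would overturn.

unstable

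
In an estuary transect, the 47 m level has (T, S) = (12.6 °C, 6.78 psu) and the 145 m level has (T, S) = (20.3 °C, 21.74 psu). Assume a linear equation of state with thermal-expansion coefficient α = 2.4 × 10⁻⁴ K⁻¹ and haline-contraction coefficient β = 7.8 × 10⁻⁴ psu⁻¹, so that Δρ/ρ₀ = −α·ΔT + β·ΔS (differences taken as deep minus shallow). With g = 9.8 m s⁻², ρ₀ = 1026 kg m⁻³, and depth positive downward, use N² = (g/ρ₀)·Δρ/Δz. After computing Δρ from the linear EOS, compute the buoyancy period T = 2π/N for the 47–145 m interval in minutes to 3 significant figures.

3.34 min

ΔT = +7.7 K, ΔS = +14.96 psu (deep − shallow).
Δρ/ρ₀ = −αΔT + βΔS = -1.848 × 10⁻³ + 0.0116688 = 9.8208 × 10⁻³, so Δρ ≈ 10.08 kg m⁻³.
N² = (g/ρ₀)·Δρ/Δz = g·(Δρ/ρ₀)/Δz = 9.8 × 9.8208 × 10⁻³ / 98 = 9.8208 × 10⁻⁴ s⁻².
N = √(9.8208 × 10⁻⁴) = 0.031338 rad s⁻¹ → T = 2π/N = 200.50 s = 3.3417 min ≈ 3.34 min.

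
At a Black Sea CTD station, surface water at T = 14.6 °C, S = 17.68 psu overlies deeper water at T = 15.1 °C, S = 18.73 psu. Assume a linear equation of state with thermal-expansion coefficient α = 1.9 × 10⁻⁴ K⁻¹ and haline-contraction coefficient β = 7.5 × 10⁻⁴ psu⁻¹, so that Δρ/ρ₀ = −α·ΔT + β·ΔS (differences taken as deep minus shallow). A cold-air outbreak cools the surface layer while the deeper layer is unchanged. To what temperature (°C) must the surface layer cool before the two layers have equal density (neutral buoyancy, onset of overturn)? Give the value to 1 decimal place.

Neutral buoyancy requires Δρ = 0, i.e. −α(T_deep − T_surf′) + β(S_deep − S_surf) = 0.
T_surf′ = T_deep − (β/α)·ΔS = 15.1 − (7.5 × 10⁻⁴/1.9 × 10⁻⁴)·(+1.05) = 10.955 °C.
Cooling required: 14.6 − (10.955) = 3.645 °C.

11.0 °C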